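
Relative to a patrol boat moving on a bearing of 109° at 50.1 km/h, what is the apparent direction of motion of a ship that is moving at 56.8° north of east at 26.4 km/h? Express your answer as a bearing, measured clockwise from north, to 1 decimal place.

Taking east as x and north as y: ship velocity = (14.456, 22.091) km/h; patrol boat velocity = (47.370, -16.311) km/h.
Velocity of ship relative to patrol boat = (14.456, 22.091) − (47.370, -16.311) = (-32.915, 38.402) km/h.
Bearing = atan2(-32.91, 38.40) = 319.40° clockwise from north.

319.4°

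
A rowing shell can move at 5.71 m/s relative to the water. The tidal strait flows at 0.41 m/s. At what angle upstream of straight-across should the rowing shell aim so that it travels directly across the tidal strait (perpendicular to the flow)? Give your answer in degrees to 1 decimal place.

To cancel the current, the upstream component of the rowing shell's velocity must equal the flow: 5.71 sin θ = 0.41.
sin θ = 0.41 / 5.71 = 0.0718.
θ = arcsin(0.0718) = 4.118°.

4.1°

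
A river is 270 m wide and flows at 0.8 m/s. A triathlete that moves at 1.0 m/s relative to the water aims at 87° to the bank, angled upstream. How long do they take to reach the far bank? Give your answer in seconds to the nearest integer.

270 s

The component of the triathlete's velocity perpendicular to the bank is 1.0 × sin 87° = 0.999 m/s.
The flow acts along the bank and has no component across it.
Time = 270 / 0.999 = 270.371 s.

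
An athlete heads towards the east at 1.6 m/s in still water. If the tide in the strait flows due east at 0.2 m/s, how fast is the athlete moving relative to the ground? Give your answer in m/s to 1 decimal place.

1.8 m/s

Taking east as x and north as y: velocity relative to the water = (1.600, 0.000) m/s; the water relative to ground = (0.200, 0.000) m/s.
Velocity relative to ground = (1.600, 0.000) + (0.200, 0.000) = (1.800, 0.000) m/s.
Speed = |(1.800, 0.000)| = 1.800 m/s.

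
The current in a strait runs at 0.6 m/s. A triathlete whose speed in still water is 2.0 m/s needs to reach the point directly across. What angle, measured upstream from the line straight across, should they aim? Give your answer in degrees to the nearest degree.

To cancel the current, the upstream component of the triathlete's velocity must equal the flow: 2.0 sin θ = 0.6.
sin θ = 0.6 / 2.0 = 0.3000.
θ = arcsin(0.3000) = 17.458°.

17°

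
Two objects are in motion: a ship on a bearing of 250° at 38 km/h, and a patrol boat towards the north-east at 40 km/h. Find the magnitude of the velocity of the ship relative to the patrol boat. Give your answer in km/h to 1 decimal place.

76.2 km/h

Taking east as x and north as y: ship velocity = (-35.708, -12.997) km/h; patrol boat velocity = (28.284, 28.284) km/h.
Velocity of ship relative to patrol boat = (-35.708, -12.997) − (28.284, 28.284) = (-63.993, -41.281) km/h.
Magnitude = |(-63.993, -41.281)| = 76.152 km/h.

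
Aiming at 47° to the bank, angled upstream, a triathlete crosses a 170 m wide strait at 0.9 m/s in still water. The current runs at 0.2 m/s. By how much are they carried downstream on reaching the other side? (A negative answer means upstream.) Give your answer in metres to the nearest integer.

Perpendicular speed = 0.658 m/s; crossing time = 170 / 0.658 = 258.273 s.
Net downstream speed = -0.414 m/s.
Drift = -0.414 × 258.273 = -106.873 m (upstream).

-107 m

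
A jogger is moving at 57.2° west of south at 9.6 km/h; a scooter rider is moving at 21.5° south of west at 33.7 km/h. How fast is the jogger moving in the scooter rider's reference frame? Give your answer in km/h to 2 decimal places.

Taking east as x and north as y: jogger velocity = (-8.069, -5.200) km/h; scooter rider velocity = (-31.355, -12.351) km/h.
Velocity of jogger relative to scooter rider = (-8.069, -5.200) − (-31.355, -12.351) = (23.286, 7.151) km/h.
Magnitude = |(23.286, 7.151)| = 24.359 km/h.

24.36 km/h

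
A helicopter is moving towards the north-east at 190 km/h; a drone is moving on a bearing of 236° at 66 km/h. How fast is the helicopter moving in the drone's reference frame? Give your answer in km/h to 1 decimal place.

255.1 km/h

Taking east as x and north as y: helicopter velocity = (134.350, 134.350) km/h; drone velocity = (-54.716, -36.907) km/h.
Velocity of helicopter relative to drone = (134.350, 134.350) − (-54.716, -36.907) = (189.067, 171.257) km/h.
Magnitude = |(189.067, 171.257)| = 255.098 km/h.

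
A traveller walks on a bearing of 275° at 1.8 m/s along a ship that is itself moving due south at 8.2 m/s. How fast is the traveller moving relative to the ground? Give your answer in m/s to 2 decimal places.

8.24 m/s

Taking east as x and north as y: ship velocity = (0.000, -8.200) m/s; traveller velocity relative to ship = (-1.793, 0.157) m/s.
Velocity relative to ground = (0.000, -8.200) + (-1.793, 0.157) = (-1.793, -8.043) m/s.
Speed = |(-1.793, -8.043)| = 8.241 m/s.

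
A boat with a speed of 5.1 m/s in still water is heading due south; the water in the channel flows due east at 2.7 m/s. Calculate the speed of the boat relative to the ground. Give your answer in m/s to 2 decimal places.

Taking east as x and north as y: velocity relative to the water = (0.000, -5.100) m/s; the water relative to ground = (2.700, 0.000) m/s.
Velocity relative to ground = (0.000, -5.100) + (2.700, 0.000) = (2.700, -5.100) m/s.
Speed = |(2.700, -5.100)| = 5.771 m/s.

5.77 m/s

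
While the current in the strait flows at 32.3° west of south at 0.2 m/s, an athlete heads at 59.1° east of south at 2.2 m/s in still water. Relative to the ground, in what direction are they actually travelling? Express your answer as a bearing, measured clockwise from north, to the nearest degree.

126°

Taking east as x and north as y: velocity relative to the water = (1.888, -1.130) m/s; the water relative to ground = (-0.107, -0.169) m/s.
Velocity relative to ground = (1.888, -1.130) + (-0.107, -0.169) = (1.781, -1.299) m/s.
Bearing = atan2(1.78, -1.30) = 126.10° clockwise from north.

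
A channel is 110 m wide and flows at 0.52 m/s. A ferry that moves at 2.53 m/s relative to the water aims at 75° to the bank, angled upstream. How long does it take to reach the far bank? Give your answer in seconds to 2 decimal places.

The component of the ferry's velocity perpendicular to the bank is 2.53 × sin 75° = 2.444 m/s.
The current is parallel to the bank, so it does not affect the crossing time.
Time = 110 / 2.444 = 45.012 s.

45.01 s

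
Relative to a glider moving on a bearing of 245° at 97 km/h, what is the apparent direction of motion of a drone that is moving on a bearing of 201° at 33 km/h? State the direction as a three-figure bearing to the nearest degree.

082°

Taking east as x and north as y: drone velocity = (-11.826, -30.808) km/h; glider velocity = (-87.912, -40.994) km/h.
Velocity of drone relative to glider = (-11.826, -30.808) − (-87.912, -40.994) = (76.086, 10.186) km/h.
Bearing = atan2(76.09, 10.19) = 82.37° clockwise from north.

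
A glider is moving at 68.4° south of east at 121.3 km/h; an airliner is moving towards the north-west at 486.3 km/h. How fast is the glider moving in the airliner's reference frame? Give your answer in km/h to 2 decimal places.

599.56 km/h

Taking east as x and north as y: glider velocity = (44.654, -112.782) km/h; airliner velocity = (-343.866, 343.866) km/h.
Velocity of glider relative to airliner = (44.654, -112.782) − (-343.866, 343.866) = (388.520, -456.648) km/h.
Magnitude = |(388.520, -456.648)| = 599.562 km/h.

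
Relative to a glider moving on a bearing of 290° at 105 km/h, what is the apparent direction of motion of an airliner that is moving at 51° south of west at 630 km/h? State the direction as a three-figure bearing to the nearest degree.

Taking east as x and north as y: airliner velocity = (-396.472, -489.602) km/h; glider velocity = (-98.668, 35.912) km/h.
Velocity of airliner relative to glider = (-396.472, -489.602) − (-98.668, 35.912) = (-297.804, -525.514) km/h.
Bearing = atan2(-297.80, -525.51) = 209.54° clockwise from north.

210°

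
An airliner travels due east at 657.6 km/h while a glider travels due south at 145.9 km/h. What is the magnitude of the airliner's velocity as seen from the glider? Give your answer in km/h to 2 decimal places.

673.59 km/h

Taking east as x and north as y: airliner velocity = (657.600, 0.000) km/h; glider velocity = (0.000, -145.900) km/h.
Velocity of airliner relative to glider = (657.600, 0.000) − (0.000, -145.900) = (657.600, 145.900) km/h.
Magnitude = |(657.600, 145.900)| = 673.591 km/h.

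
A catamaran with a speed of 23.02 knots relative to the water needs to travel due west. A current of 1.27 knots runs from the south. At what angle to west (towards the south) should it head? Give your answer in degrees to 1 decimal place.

The current pushes perpendicular to the desired track; the heading must have a component into the current equal to 1.27 knots: 23.02 sin θ = 1.27.
sin θ = 0.0552, so θ = 3.163°.

3.2°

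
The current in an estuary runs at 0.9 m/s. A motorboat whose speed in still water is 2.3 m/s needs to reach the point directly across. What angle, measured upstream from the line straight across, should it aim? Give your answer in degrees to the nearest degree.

23°

To cancel the current, the upstream component of the motorboat's velocity must equal the flow: 2.3 sin θ = 0.9.
sin θ = 0.9 / 2.3 = 0.3913.
θ = arcsin(0.3913) = 23.036°.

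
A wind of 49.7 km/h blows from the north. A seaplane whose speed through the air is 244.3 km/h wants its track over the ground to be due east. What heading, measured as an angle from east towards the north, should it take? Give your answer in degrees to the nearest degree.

The wind pushes perpendicular to the desired track; the heading must have a component into the wind equal to 49.7 km/h: 244.3 sin θ = 49.7.
sin θ = 0.2034, so θ = 11.738°.

12°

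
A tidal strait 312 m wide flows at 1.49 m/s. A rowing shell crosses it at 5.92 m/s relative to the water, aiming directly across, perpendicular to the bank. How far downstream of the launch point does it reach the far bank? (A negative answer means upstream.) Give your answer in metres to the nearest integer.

79 m

Perpendicular speed = 5.920 m/s; crossing time = 312 / 5.920 = 52.703 s.
Net downstream speed = 1.490 m/s.
Drift = 1.490 × 52.703 = 78.527 m (downstream).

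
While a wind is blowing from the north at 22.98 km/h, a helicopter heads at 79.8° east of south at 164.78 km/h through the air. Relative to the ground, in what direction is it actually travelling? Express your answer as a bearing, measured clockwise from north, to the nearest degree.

108°

Taking east as x and north as y: velocity relative to the air = (162.176, -29.180) km/h; the air relative to ground = (0.000, -22.980) km/h.
Velocity relative to ground = (162.176, -29.180) + (0.000, -22.980) = (162.176, -52.160) km/h.
Bearing = atan2(162.18, -52.16) = 107.83° clockwise from north.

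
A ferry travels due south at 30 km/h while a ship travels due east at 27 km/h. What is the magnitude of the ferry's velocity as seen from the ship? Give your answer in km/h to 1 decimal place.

Taking east as x and north as y: ferry velocity = (0.000, -30.000) km/h; ship velocity = (27.000, 0.000) km/h.
Velocity of ferry relative to ship = (0.000, -30.000) − (27.000, 0.000) = (-27.000, -30.000) km/h.
Magnitude = |(-27.000, -30.000)| = 40.361 km/h.

40.4 km/h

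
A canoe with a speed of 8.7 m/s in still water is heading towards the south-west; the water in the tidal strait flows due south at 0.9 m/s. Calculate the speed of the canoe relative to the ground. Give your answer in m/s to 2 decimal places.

9.36 m/s

Taking east as x and north as y: velocity relative to the water = (-6.152, -6.152) m/s; the water relative to ground = (0.000, -0.900) m/s.
Velocity relative to ground = (-6.152, -6.152) + (0.000, -0.900) = (-6.152, -7.052) m/s.
Speed = |(-6.152, -7.052)| = 9.358 m/s.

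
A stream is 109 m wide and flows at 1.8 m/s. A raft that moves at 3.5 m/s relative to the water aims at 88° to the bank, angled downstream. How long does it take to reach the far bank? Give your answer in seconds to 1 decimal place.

31.2 s

The component of the raft's velocity perpendicular to the bank is 3.5 × sin 88° = 3.498 m/s.
The flow acts along the bank and has no component across it.
Time = 109 / 3.498 = 31.162 s.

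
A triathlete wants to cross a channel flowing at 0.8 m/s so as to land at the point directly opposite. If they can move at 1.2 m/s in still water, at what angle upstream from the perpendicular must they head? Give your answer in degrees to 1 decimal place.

To cancel the current, the upstream component of the triathlete's velocity must equal the flow: 1.2 sin θ = 0.8.
sin θ = 0.8 / 1.2 = 0.6667.
θ = arcsin(0.6667) = 41.810°.

41.8°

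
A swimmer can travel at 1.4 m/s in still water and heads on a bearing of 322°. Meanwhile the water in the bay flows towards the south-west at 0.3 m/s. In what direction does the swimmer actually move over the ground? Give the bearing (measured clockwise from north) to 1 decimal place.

309.7°

Taking east as x and north as y: velocity relative to the water = (-0.862, 1.103) m/s; the water relative to ground = (-0.212, -0.212) m/s.
Velocity relative to ground = (-0.862, 1.103) + (-0.212, -0.212) = (-1.074, 0.891) m/s.
Bearing = atan2(-1.07, 0.89) = 309.68° clockwise from north.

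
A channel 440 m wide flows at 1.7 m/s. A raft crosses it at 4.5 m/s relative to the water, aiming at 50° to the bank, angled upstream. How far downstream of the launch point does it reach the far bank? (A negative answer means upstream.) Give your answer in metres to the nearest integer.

Perpendicular speed = 3.447 m/s; crossing time = 440 / 3.447 = 127.640 s.
Net downstream speed = -1.193 m/s.
Drift = -1.193 × 127.640 = -152.216 m (upstream).

-152 m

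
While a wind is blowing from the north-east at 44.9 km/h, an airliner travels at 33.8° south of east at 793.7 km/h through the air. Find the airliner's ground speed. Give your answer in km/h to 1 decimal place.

Taking east as x and north as y: velocity relative to the air = (659.552, -441.532) km/h; the air relative to ground = (-31.749, -31.749) km/h.
Velocity relative to ground = (659.552, -441.532) + (-31.749, -31.749) = (627.803, -473.281) km/h.
Speed = |(627.803, -473.281)| = 786.214 km/h.

786.2 km/h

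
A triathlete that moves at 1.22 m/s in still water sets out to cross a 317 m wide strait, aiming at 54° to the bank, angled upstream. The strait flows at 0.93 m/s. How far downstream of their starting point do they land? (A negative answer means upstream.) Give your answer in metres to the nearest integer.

68 m

Perpendicular speed = 0.987 m/s; crossing time = 317 / 0.987 = 321.175 s.
Net downstream speed = 0.213 m/s.
Drift = 0.213 × 321.175 = 68.379 m (downstream).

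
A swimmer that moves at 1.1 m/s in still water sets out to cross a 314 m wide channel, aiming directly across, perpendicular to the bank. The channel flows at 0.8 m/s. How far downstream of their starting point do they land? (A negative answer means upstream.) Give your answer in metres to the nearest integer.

Perpendicular speed = 1.100 m/s; crossing time = 314 / 1.100 = 285.455 s.
Net downstream speed = 0.800 m/s.
Drift = 0.800 × 285.455 = 228.364 m (downstream).

228 m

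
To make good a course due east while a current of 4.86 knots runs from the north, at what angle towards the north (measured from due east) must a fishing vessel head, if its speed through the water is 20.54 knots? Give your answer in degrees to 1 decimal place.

13.7°

The current pushes perpendicular to the desired track; the heading must have a component into the current equal to 4.86 knots: 20.54 sin θ = 4.86.
sin θ = 0.2366, so θ = 13.687°.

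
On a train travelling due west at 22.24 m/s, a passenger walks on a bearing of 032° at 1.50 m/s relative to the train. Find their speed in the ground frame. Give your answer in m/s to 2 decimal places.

Taking east as x and north as y: train velocity = (-22.240, 0.000) m/s; passenger velocity relative to train = (0.795, 1.272) m/s.
Velocity relative to ground = (-22.240, 0.000) + (0.795, 1.272) = (-21.445, 1.272) m/s.
Speed = |(-21.445, 1.272)| = 21.483 m/s.

21.48 m/s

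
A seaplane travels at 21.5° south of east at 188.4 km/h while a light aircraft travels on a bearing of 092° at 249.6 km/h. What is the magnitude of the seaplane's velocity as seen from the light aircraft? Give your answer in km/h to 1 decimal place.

95.6 km/h

Taking east as x and north as y: seaplane velocity = (175.291, -69.049) km/h; light aircraft velocity = (249.448, -8.711) km/h.
Velocity of seaplane relative to light aircraft = (175.291, -69.049) − (249.448, -8.711) = (-74.157, -60.338) km/h.
Magnitude = |(-74.157, -60.338)| = 95.603 km/h.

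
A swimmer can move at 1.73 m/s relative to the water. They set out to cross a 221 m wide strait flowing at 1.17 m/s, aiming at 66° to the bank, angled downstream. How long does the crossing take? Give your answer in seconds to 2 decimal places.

The component of the swimmer's velocity perpendicular to the bank is 1.73 × sin 66° = 1.580 m/s.
The current is parallel to the bank, so it does not affect the crossing time.
Time = 221 / 1.580 = 139.835 s.

139.84 s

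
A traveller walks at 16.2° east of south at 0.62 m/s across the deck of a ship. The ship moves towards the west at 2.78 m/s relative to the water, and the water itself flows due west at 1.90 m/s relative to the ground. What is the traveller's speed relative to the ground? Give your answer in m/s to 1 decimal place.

4.5 m/s

In east/north components (m/s): traveller relative to ship = (0.173, -0.595); ship relative to water = (-2.780, 0.000); water relative to ground = (-1.900, 0.000).
Sum = (-4.507, -0.595) m/s.
Speed = |(-4.507, -0.595)| = 4.546 m/s.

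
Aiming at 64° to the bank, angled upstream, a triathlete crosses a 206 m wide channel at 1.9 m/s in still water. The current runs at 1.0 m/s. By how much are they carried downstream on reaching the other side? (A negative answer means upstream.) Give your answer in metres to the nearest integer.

Perpendicular speed = 1.708 m/s; crossing time = 206 / 1.708 = 120.629 s.
Net downstream speed = 0.167 m/s.
Drift = 0.167 × 120.629 = 20.157 m (downstream).

20 m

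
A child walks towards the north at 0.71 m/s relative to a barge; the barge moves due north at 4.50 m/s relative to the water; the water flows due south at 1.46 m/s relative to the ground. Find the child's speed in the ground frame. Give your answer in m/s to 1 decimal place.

In east/north components (m/s): child relative to barge = (0.000, 0.710); barge relative to water = (0.000, 4.500); water relative to ground = (0.000, -1.460).
Sum = (0.000, 3.750) m/s.
Speed = |(0.000, 3.750)| = 3.750 m/s.

3.8 m/s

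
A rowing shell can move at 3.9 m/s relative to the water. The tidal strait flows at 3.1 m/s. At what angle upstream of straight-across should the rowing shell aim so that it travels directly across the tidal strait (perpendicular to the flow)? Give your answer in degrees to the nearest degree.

53°

To cancel the current, the upstream component of the rowing shell's velocity must equal the flow: 3.9 sin θ = 3.1.
sin θ = 3.1 / 3.9 = 0.7949.
θ = arcsin(0.7949) = 52.643°.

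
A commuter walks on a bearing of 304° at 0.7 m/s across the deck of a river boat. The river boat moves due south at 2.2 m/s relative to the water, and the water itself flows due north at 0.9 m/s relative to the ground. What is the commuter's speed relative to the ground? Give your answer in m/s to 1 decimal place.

1.1 m/s

In east/north components (m/s): commuter relative to river boat = (-0.580, 0.391); river boat relative to water = (0.000, -2.200); water relative to ground = (0.000, 0.900).
Sum = (-0.580, -0.909) m/s.
Speed = |(-0.580, -0.909)| = 1.078 m/s.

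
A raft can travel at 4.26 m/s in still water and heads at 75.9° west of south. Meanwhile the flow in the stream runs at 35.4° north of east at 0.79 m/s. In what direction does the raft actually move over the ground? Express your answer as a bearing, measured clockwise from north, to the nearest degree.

261°

Taking east as x and north as y: velocity relative to the water = (-4.132, -1.038) m/s; the water relative to ground = (0.644, 0.458) m/s.
Velocity relative to ground = (-4.132, -1.038) + (0.644, 0.458) = (-3.488, -0.580) m/s.
Bearing = atan2(-3.49, -0.58) = 260.56° clockwise from north.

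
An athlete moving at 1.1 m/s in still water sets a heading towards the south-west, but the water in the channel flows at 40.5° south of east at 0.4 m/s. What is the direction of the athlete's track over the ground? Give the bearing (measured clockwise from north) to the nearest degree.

Taking east as x and north as y: velocity relative to the water = (-0.778, -0.778) m/s; the water relative to ground = (0.304, -0.260) m/s.
Velocity relative to ground = (-0.778, -0.778) + (0.304, -0.260) = (-0.474, -1.038) m/s.
Bearing = atan2(-0.47, -1.04) = 204.54° clockwise from north.

205°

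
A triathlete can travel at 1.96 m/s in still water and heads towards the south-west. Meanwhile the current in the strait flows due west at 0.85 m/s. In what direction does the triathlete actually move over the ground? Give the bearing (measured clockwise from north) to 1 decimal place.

Taking east as x and north as y: velocity relative to the water = (-1.386, -1.386) m/s; the water relative to ground = (-0.850, 0.000) m/s.
Velocity relative to ground = (-1.386, -1.386) + (-0.850, 0.000) = (-2.236, -1.386) m/s.
Bearing = atan2(-2.24, -1.39) = 238.21° clockwise from north.

238.2°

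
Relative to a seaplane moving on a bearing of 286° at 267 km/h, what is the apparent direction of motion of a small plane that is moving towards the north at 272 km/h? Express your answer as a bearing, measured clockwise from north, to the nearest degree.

052°

Taking east as x and north as y: small plane velocity = (0.000, 272.000) km/h; seaplane velocity = (-256.657, 73.595) km/h.
Velocity of small plane relative to seaplane = (0.000, 272.000) − (-256.657, 73.595) = (256.657, 198.405) km/h.
Bearing = atan2(256.66, 198.40) = 52.29° clockwise from north.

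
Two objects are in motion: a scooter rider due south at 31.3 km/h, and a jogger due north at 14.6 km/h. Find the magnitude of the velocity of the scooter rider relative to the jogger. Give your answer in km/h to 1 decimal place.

45.9 km/h

Taking east as x and north as y: scooter rider velocity = (0.000, -31.300) km/h; jogger velocity = (0.000, 14.600) km/h.
Velocity of scooter rider relative to jogger = (0.000, -31.300) − (0.000, 14.600) = (0.000, -45.900) km/h.
Magnitude = |(0.000, -45.900)| = 45.900 km/h.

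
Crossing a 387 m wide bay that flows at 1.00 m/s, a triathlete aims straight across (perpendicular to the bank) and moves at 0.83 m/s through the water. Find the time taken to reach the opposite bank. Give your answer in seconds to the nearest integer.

The component of the triathlete's velocity perpendicular to the bank is 0.83 m/s.
The current is parallel to the bank, so it does not affect the crossing time.
Time = 387 / 0.830 = 466.265 s.

466 s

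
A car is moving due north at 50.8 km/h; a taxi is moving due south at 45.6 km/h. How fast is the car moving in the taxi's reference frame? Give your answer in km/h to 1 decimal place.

96.4 km/h

Taking east as x and north as y: car velocity = (0.000, 50.800) km/h; taxi velocity = (0.000, -45.600) km/h.
Velocity of car relative to taxi = (0.000, 50.800) − (0.000, -45.600) = (0.000, 96.400) km/h.
Magnitude = |(0.000, 96.400)| = 96.400 km/h.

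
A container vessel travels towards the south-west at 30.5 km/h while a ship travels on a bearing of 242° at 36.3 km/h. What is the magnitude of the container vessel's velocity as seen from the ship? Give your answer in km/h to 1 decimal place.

11.4 km/h

Taking east as x and north as y: container vessel velocity = (-21.567, -21.567) km/h; ship velocity = (-32.051, -17.042) km/h.
Velocity of container vessel relative to ship = (-21.567, -21.567) − (-32.051, -17.042) = (10.484, -4.525) km/h.
Magnitude = |(10.484, -4.525)| = 11.419 km/h.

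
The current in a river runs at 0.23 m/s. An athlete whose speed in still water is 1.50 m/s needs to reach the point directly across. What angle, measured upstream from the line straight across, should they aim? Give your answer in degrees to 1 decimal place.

8.8°

To cancel the current, the upstream component of the athlete's velocity must equal the flow: 1.50 sin θ = 0.23.
sin θ = 0.23 / 1.50 = 0.1533.
θ = arcsin(0.1533) = 8.820°.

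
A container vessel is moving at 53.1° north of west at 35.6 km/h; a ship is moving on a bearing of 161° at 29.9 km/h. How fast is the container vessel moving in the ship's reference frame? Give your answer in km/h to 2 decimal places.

64.71 km/h

Taking east as x and north as y: container vessel velocity = (-21.375, 28.469) km/h; ship velocity = (9.734, -28.271) km/h.
Velocity of container vessel relative to ship = (-21.375, 28.469) − (9.734, -28.271) = (-31.109, 56.740) km/h.
Magnitude = |(-31.109, 56.740)| = 64.709 km/h.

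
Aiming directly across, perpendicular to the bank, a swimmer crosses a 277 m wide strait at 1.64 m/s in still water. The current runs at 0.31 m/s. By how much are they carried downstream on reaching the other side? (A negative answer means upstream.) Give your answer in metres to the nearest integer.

52 m

Perpendicular speed = 1.640 m/s; crossing time = 277 / 1.640 = 168.902 s.
Net downstream speed = 0.310 m/s.
Drift = 0.310 × 168.902 = 52.360 m (downstream).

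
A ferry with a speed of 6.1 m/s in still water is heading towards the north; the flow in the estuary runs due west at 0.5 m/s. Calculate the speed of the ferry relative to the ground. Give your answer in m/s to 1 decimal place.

Taking east as x and north as y: velocity relative to the water = (0.000, 6.100) m/s; the water relative to ground = (-0.500, 0.000) m/s.
Velocity relative to ground = (0.000, 6.100) + (-0.500, 0.000) = (-0.500, 6.100) m/s.
Speed = |(-0.500, 6.100)| = 6.120 m/s.

6.1 m/s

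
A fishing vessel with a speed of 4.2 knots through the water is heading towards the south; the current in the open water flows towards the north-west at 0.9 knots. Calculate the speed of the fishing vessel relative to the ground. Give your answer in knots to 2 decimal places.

Taking east as x and north as y: velocity relative to the water = (0.000, -4.200) knots; the water relative to ground = (-0.636, 0.636) knots.
Velocity relative to ground = (0.000, -4.200) + (-0.636, 0.636) = (-0.636, -3.564) knots.
Speed = |(-0.636, -3.564)| = 3.620 knots.

3.62 knots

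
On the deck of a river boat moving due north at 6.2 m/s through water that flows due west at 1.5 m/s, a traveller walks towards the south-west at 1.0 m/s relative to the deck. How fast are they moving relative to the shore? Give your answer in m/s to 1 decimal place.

In east/north components (m/s): traveller relative to river boat = (-0.707, -0.707); river boat relative to water = (0.000, 6.200); water relative to ground = (-1.500, 0.000).
Sum = (-2.207, 5.493) m/s.
Speed = |(-2.207, 5.493)| = 5.920 m/s.

5.9 m/s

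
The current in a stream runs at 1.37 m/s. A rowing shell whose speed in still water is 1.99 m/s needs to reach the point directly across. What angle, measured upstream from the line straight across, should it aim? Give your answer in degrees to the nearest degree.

44°

To cancel the current, the upstream component of the rowing shell's velocity must equal the flow: 1.99 sin θ = 1.37.
sin θ = 1.37 / 1.99 = 0.6884.
θ = arcsin(0.6884) = 43.507°.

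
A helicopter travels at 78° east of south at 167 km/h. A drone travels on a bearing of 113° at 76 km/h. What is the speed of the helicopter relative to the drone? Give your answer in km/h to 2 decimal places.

Taking east as x and north as y: helicopter velocity = (163.351, -34.721) km/h; drone velocity = (69.958, -29.696) km/h.
Velocity of helicopter relative to drone = (163.351, -34.721) − (69.958, -29.696) = (93.392, -5.026) km/h.
Magnitude = |(93.392, -5.026)| = 93.527 km/h.

93.53 km/h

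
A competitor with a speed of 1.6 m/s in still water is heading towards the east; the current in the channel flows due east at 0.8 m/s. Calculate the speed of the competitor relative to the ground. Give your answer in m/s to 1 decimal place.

Taking east as x and north as y: velocity relative to the water = (1.600, 0.000) m/s; the water relative to ground = (0.800, 0.000) m/s.
Velocity relative to ground = (1.600, 0.000) + (0.800, 0.000) = (2.400, 0.000) m/s.
Speed = |(2.400, 0.000)| = 2.400 m/s.

2.4 m/s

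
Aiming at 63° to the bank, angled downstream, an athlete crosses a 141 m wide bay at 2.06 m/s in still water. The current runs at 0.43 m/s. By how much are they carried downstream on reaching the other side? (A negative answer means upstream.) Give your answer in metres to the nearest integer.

Perpendicular speed = 1.835 m/s; crossing time = 141 / 1.835 = 76.819 s.
Net downstream speed = 1.365 m/s.
Drift = 1.365 × 76.819 = 104.875 m (downstream).

105 m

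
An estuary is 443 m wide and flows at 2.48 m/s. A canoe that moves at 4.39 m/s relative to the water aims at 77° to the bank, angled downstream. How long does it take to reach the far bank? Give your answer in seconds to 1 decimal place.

103.6 s

The component of the canoe's velocity perpendicular to the bank is 4.39 × sin 77° = 4.277 m/s.
The current is parallel to the bank, so it does not affect the crossing time.
Time = 443 / 4.277 = 103.566 s.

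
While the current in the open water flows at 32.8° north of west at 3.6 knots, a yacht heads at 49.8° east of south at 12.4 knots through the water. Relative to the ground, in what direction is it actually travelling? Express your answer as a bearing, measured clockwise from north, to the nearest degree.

133°

Taking east as x and north as y: velocity relative to the water = (9.471, -8.004) knots; the water relative to ground = (-3.026, 1.950) knots.
Velocity relative to ground = (9.471, -8.004) + (-3.026, 1.950) = (6.445, -6.054) knots.
Bearing = atan2(6.45, -6.05) = 133.21° clockwise from north.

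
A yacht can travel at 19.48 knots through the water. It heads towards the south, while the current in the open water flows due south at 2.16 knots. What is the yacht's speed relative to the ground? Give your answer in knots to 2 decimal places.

21.64 knots

Taking east as x and north as y: velocity relative to the water = (0.000, -19.480) knots; the water relative to ground = (0.000, -2.160) knots.
Velocity relative to ground = (0.000, -19.480) + (0.000, -2.160) = (0.000, -21.640) knots.
Speed = |(0.000, -21.640)| = 21.640 knots.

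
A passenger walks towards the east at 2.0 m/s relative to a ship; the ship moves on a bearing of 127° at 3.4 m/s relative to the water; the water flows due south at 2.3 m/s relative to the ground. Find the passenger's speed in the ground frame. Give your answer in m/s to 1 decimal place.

In east/north components (m/s): passenger relative to ship = (2.000, 0.000); ship relative to water = (2.715, -2.046); water relative to ground = (0.000, -2.300).
Sum = (4.715, -4.346) m/s.
Speed = |(4.715, -4.346)| = 6.413 m/s.

6.4 m/s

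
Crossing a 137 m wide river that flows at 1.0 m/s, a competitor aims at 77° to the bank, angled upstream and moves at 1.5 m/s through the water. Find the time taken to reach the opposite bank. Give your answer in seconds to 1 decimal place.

The component of the competitor's velocity perpendicular to the bank is 1.5 × sin 77° = 1.462 m/s.
The flow acts along the bank and has no component across it.
Time = 137 / 1.462 = 93.736 s.

93.7 s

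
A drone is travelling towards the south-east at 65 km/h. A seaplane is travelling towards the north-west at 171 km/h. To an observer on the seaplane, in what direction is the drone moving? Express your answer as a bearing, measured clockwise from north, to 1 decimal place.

Taking east as x and north as y: drone velocity = (45.962, -45.962) km/h; seaplane velocity = (-120.915, 120.915) km/h.
Velocity of drone relative to seaplane = (45.962, -45.962) − (-120.915, 120.915) = (166.877, -166.877) km/h.
Bearing = atan2(166.88, -166.88) = 135.00° clockwise from north.

135.0°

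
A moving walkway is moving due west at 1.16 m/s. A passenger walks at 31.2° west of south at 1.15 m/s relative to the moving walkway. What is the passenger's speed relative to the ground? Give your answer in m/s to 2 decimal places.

Taking east as x and north as y: moving walkway velocity = (-1.160, 0.000) m/s; passenger velocity relative to moving walkway = (-0.596, -0.984) m/s.
Velocity relative to ground = (-1.160, 0.000) + (-0.596, -0.984) = (-1.756, -0.984) m/s.
Speed = |(-1.756, -0.984)| = 2.013 m/s.

2.01 m/s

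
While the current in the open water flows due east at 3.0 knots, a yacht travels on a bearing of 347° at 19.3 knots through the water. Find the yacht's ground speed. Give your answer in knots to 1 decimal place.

18.9 knots

Taking east as x and north as y: velocity relative to the water = (-4.342, 18.805) knots; the water relative to ground = (3.000, 0.000) knots.
Velocity relative to ground = (-4.342, 18.805) + (3.000, 0.000) = (-1.342, 18.805) knots.
Speed = |(-1.342, 18.805)| = 18.853 knots.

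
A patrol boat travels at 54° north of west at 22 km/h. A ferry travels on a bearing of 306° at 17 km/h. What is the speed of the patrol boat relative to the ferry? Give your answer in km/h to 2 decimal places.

7.85 km/h

Taking east as x and north as y: patrol boat velocity = (-12.931, 17.798) km/h; ferry velocity = (-13.753, 9.992) km/h.
Velocity of patrol boat relative to ferry = (-12.931, 17.798) − (-13.753, 9.992) = (0.822, 7.806) km/h.
Magnitude = |(0.822, 7.806)| = 7.849 km/h.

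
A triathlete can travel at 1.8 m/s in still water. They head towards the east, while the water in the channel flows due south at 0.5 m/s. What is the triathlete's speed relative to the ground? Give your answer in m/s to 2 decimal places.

1.87 m/s

Taking east as x and north as y: velocity relative to the water = (1.800, 0.000) m/s; the water relative to ground = (0.000, -0.500) m/s.
Velocity relative to ground = (1.800, 0.000) + (0.000, -0.500) = (1.800, -0.500) m/s.
Speed = |(1.800, -0.500)| = 1.868 m/s.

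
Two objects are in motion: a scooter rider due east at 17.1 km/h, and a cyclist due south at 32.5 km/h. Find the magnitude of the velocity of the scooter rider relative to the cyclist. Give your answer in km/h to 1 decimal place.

Taking east as x and north as y: scooter rider velocity = (17.100, 0.000) km/h; cyclist velocity = (0.000, -32.500) km/h.
Velocity of scooter rider relative to cyclist = (17.100, 0.000) − (0.000, -32.500) = (17.100, 32.500) km/h.
Magnitude = |(17.100, 32.500)| = 36.724 km/h.

36.7 km/h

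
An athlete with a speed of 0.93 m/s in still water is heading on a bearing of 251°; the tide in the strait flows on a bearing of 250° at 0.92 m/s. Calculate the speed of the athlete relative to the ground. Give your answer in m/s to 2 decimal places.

Taking east as x and north as y: velocity relative to the water = (-0.879, -0.303) m/s; the water relative to ground = (-0.865, -0.315) m/s.
Velocity relative to ground = (-0.879, -0.303) + (-0.865, -0.315) = (-1.744, -0.617) m/s.
Speed = |(-1.744, -0.617)| = 1.850 m/s.

1.85 m/s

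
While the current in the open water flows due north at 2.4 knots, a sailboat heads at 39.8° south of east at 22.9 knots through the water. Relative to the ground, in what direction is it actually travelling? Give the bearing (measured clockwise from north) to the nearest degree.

125°

Taking east as x and north as y: velocity relative to the water = (17.594, -14.659) knots; the water relative to ground = (0.000, 2.400) knots.
Velocity relative to ground = (17.594, -14.659) + (0.000, 2.400) = (17.594, -12.259) knots.
Bearing = atan2(17.59, -12.26) = 124.87° clockwise from north.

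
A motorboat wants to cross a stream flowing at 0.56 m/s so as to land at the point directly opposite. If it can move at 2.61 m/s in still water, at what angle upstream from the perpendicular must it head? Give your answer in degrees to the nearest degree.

12°

To cancel the current, the upstream component of the motorboat's velocity must equal the flow: 2.61 sin θ = 0.56.
sin θ = 0.56 / 2.61 = 0.2146.
θ = arcsin(0.2146) = 12.390°.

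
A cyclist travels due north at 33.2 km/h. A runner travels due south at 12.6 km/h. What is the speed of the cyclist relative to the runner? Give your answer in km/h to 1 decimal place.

Taking east as x and north as y: cyclist velocity = (0.000, 33.200) km/h; runner velocity = (0.000, -12.600) km/h.
Velocity of cyclist relative to runner = (0.000, 33.200) − (0.000, -12.600) = (0.000, 45.800) km/h.
Magnitude = |(0.000, 45.800)| = 45.800 km/h.

45.8 km/h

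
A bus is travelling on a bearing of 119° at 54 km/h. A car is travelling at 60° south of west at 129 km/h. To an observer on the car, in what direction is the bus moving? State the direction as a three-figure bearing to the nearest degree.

Taking east as x and north as y: bus velocity = (47.229, -26.180) km/h; car velocity = (-64.500, -111.717) km/h.
Velocity of bus relative to car = (47.229, -26.180) − (-64.500, -111.717) = (111.729, 85.538) km/h.
Bearing = atan2(111.73, 85.54) = 52.56° clockwise from north.

053°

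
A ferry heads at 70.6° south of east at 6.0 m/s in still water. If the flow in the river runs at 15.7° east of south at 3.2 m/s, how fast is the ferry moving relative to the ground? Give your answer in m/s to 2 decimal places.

9.20 m/s

Taking east as x and north as y: velocity relative to the water = (1.993, -5.659) m/s; the water relative to ground = (0.866, -3.081) m/s.
Velocity relative to ground = (1.993, -5.659) + (0.866, -3.081) = (2.859, -8.740) m/s.
Speed = |(2.859, -8.740)| = 9.196 m/s.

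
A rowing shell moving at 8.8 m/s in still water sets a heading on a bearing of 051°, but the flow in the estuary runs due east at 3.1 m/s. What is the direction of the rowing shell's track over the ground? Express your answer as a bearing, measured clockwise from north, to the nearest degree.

061°

Taking east as x and north as y: velocity relative to the water = (6.839, 5.538) m/s; the water relative to ground = (3.100, 0.000) m/s.
Velocity relative to ground = (6.839, 5.538) + (3.100, 0.000) = (9.939, 5.538) m/s.
Bearing = atan2(9.94, 5.54) = 60.87° clockwise from north.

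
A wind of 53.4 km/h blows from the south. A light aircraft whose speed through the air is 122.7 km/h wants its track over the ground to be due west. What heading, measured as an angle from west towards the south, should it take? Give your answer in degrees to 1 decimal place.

The wind pushes perpendicular to the desired track; the heading must have a component into the wind equal to 53.4 km/h: 122.7 sin θ = 53.4.
sin θ = 0.4352, so θ = 25.799°.

25.8°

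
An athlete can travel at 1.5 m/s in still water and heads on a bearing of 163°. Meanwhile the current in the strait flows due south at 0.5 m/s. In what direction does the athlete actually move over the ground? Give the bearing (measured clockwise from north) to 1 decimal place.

167.2°

Taking east as x and north as y: velocity relative to the water = (0.439, -1.434) m/s; the water relative to ground = (0.000, -0.500) m/s.
Velocity relative to ground = (0.439, -1.434) + (0.000, -0.500) = (0.439, -1.934) m/s.
Bearing = atan2(0.44, -1.93) = 167.23° clockwise from north.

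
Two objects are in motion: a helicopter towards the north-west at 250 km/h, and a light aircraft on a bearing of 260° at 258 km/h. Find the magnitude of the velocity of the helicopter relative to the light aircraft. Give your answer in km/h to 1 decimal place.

Taking east as x and north as y: helicopter velocity = (-176.777, 176.777) km/h; light aircraft velocity = (-254.080, -44.801) km/h.
Velocity of helicopter relative to light aircraft = (-176.777, 176.777) − (-254.080, -44.801) = (77.304, 221.578) km/h.
Magnitude = |(77.304, 221.578)| = 234.676 km/h.

234.7 km/h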